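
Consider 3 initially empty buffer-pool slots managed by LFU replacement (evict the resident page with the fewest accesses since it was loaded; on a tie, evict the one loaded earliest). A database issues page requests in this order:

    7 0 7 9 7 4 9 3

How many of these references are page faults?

5

7: fault, frames (7)
0: fault, frames (7 0)
7: hit
9: fault, frames (7 0 9)
7: hit
4: fault, evict 0, frames (7 9 4)
9: hit
3: fault, evict 4, frames (7 9 3)
Page faults: 5.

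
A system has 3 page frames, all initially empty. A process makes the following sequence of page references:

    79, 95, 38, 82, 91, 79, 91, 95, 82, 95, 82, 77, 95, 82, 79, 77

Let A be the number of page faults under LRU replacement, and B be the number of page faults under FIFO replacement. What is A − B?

Under LRU: F F F F F F . F F . . F . . F F → 11 faults.
Under FIFO: F F F F F F . F F . . F . . F . → 10 faults.
A − B = 11 − 10 = 1.

1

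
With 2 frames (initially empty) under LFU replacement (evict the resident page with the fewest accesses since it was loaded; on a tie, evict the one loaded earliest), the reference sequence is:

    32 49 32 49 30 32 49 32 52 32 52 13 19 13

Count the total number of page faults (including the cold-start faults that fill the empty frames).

32 → fault, frames (32)
49 → fault, frames (32 49)
32 → hit
49 → hit
30 → fault, evict 32, frames (49 30)
32 → fault, evict 30, frames (49 32)
49 → hit
32 → hit
52 → fault, evict 32, frames (49 52)
32 → fault, evict 52, frames (49 32)
52 → fault, evict 32, frames (49 52)
13 → fault, evict 52, frames (49 13)
19 → fault, evict 13, frames (49 19)
13 → fault, evict 19, frames (49 13)
Page faults: 10.

10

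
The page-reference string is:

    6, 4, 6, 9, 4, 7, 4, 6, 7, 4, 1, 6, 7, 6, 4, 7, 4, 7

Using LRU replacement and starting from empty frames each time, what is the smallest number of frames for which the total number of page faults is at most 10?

f=1: 18 faults
f=2: 13 faults
f=3: 9 faults
f=4: 5 faults
f=5: 5 faults
Smallest f with faults ≤ 10 is 3.

3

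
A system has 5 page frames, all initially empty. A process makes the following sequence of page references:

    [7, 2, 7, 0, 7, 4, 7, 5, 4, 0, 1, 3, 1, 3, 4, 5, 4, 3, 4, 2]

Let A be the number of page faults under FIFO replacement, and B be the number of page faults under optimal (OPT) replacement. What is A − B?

Under FIFO: F F . F . F . F . . F F . . . . . . . F → 8 faults.
Under OPT: F F . F . F . F . . F F . . . . . . . . → 7 faults.
A − B = 8 − 7 = 1.

1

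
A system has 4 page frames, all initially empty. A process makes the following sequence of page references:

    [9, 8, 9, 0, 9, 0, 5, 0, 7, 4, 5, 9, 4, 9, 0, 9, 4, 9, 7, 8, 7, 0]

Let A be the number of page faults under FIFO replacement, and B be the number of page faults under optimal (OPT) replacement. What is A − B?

2

Under FIFO: F F . F . . F . F F . F . . F . . . . F F . → 10 faults.
Under OPT: F F . F . . F . F F . . . . . . . . F F . . → 8 faults.
A − B = 10 − 8 = 2.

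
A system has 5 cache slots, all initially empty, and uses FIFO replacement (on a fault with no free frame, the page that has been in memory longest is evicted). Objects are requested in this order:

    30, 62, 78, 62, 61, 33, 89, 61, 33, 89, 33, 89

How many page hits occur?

6

30 -> fault, frames [30]
62 -> fault, frames [30, 62]
78 -> fault, frames [30, 62, 78]
62 -> hit
61 -> fault, frames [30, 62, 78, 61]
33 -> fault, frames [30, 62, 78, 61, 33]
89 -> fault, evict 30, frames [62, 78, 61, 33, 89]
61 -> hit
33 -> hit
89 -> hit
33 -> hit
89 -> hit
Hits: 6.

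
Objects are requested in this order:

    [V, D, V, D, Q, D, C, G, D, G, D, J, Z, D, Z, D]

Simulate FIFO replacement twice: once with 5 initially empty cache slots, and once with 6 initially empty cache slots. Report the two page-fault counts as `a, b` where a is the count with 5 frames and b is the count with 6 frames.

8, 7

5 frames: F F . . F . F F . . . F F F . . → 8 faults.
6 frames: F F . . F . F F . . . F F . . . → 7 faults.
7 < 8: adding a frame reduced faults, as is typical.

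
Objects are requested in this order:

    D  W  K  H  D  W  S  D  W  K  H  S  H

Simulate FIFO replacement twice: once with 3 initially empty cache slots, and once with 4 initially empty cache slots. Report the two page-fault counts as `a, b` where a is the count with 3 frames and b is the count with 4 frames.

3 frames: F F F F F F F . . F F . . → 9 faults.
4 frames: F F F F . . F F F F F F . → 10 faults.
10 > 9: adding a frame increased faults — Belady's anomaly.

9, 10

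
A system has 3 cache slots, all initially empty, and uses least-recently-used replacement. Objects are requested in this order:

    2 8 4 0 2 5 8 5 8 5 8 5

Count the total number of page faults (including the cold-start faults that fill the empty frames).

7

2: fault, frames {2}
8: fault, frames {2,8}
4: fault, frames {2,8,4}
0: fault, evict 2, frames {8,4,0}
2: fault, evict 8, frames {4,0,2}
5: fault, evict 4, frames {0,2,5}
8: fault, evict 0, frames {2,5,8}
5: hit
8: hit
5: hit
8: hit
5: hit
Page faults: 7.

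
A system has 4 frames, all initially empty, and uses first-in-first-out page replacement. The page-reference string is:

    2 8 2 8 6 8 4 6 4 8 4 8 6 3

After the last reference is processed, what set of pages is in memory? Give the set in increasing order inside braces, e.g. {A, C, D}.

2: miss, frames (2)
8: miss, frames (2 8)
2: hit
8: hit
6: miss, frames (2 8 6)
8: hit
4: miss, frames (2 8 6 4)
6: hit
4: hit
8: hit
4: hit
8: hit
6: hit
3: miss, evict 2, frames (8 6 4 3)

{3, 4, 6, 8}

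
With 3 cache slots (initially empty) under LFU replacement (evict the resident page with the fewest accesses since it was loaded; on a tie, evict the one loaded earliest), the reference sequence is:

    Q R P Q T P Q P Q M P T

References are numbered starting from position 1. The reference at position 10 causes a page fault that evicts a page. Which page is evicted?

T

pos 1: Q → fault, frames (Q)
pos 2: R → fault, frames (Q R)
pos 3: P → fault, frames (Q R P)
pos 4: Q → hit
pos 5: T → fault, evict R, frames (Q P T)
pos 6: P → hit
pos 7: Q → hit
pos 8: P → hit
pos 9: Q → hit
pos 10: M → fault, evict T, frames (Q P M)
At position 10, page T is evicted.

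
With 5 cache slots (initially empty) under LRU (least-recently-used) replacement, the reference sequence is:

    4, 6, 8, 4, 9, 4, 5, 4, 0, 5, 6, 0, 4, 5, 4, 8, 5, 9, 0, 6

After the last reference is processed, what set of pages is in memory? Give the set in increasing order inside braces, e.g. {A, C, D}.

{0, 5, 6, 8, 9}

4 → fault, frames {4}
6 → fault, frames {4,6}
8 → fault, frames {4,6,8}
4 → hit
9 → fault, frames {6,8,4,9}
4 → hit
5 → fault, frames {6,8,9,4,5}
4 → hit
0 → fault, evict 6, frames {8,9,5,4,0}
5 → hit
6 → fault, evict 8, frames {9,4,0,5,6}
0 → hit
4 → hit
5 → hit
4 → hit
8 → fault, evict 9, frames {6,0,5,4,8}
5 → hit
9 → fault, evict 6, frames {0,4,8,5,9}
0 → hit
6 → fault, evict 4, frames {8,5,9,0,6}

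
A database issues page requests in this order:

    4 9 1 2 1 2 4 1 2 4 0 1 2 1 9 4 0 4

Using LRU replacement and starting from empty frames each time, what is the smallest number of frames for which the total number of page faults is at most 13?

3

f=1: 18 faults
f=2: 14 faults
f=3: 11 faults
f=4: 8 faults
f=5: 5 faults
Smallest f with faults ≤ 13 is 3.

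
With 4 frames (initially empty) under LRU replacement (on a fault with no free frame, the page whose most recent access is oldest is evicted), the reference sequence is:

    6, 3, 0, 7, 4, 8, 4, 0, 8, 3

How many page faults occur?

6: fault, frames [6]
3: fault, frames [6, 3]
0: fault, frames [6, 3, 0]
7: fault, frames [6, 3, 0, 7]
4: fault, evict 6, frames [3, 0, 7, 4]
8: fault, evict 3, frames [0, 7, 4, 8]
4: hit
0: hit
8: hit
3: fault, evict 7, frames [4, 0, 8, 3]
Page faults: 7.

7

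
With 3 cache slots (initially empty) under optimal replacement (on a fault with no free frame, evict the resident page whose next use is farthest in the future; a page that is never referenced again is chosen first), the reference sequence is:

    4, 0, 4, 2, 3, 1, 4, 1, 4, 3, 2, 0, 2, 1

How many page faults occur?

7

4 -> fault, frames (4)
0 -> fault, frames (4 0)
4 -> hit
2 -> fault, frames (4 0 2)
3 -> fault, evict 0, frames (4 2 3)
1 -> fault, evict 2, frames (4 3 1)
4 -> hit
1 -> hit
4 -> hit
3 -> hit
2 -> fault, evict 3, frames (4 1 2)
0 -> fault, evict 4, frames (1 2 0)
2 -> hit
1 -> hit
Page faults: 7.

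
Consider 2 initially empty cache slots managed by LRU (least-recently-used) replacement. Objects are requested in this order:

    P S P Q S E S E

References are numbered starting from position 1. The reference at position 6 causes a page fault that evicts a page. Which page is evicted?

Q

pos 1: P: fault, frames {P}
pos 2: S: fault, frames {P,S}
pos 3: P: hit
pos 4: Q: fault, evict S, frames {P,Q}
pos 5: S: fault, evict P, frames {Q,S}
pos 6: E: fault, evict Q, frames {S,E}
At position 6, page Q is evicted.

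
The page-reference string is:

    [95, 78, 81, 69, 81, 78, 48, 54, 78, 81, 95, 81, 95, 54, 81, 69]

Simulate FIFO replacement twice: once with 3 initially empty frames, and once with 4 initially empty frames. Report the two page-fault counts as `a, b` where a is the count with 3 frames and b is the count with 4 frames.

3 frames: F F F F . . F F F F F . . F . F → 11 faults.
4 frames: F F F F . . F F F F F . . . . F → 10 faults.
10 < 11: adding a frame reduced faults, as is typical.

11, 10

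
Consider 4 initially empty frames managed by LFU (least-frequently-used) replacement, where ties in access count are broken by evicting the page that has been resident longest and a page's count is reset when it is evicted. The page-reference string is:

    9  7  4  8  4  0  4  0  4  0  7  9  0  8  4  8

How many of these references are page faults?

7

9: miss, frames {9}
7: miss, frames {9,7}
4: miss, frames {9,7,4}
8: miss, frames {9,7,4,8}
4: hit
0: miss, evict 9, frames {7,4,8,0}
4: hit
0: hit
4: hit
0: hit
7: hit
9: miss, evict 8, frames {7,4,0,9}
0: hit
8: miss, evict 9, frames {7,4,0,8}
4: hit
8: hit
Page faults: 7.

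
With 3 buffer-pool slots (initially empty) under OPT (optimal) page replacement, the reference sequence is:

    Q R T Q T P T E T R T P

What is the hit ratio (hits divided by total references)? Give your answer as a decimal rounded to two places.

0.50

Q: fault, frames {Q}
R: fault, frames {Q,R}
T: fault, frames {Q,R,T}
Q: hit
T: hit
P: fault, evict Q, frames {R,T,P}
T: hit
E: fault, evict P, frames {R,T,E}
T: hit
R: hit
T: hit
P: fault, evict E, frames {R,T,P}
Hits: 6 of 12 references → 6/12 = 0.5000.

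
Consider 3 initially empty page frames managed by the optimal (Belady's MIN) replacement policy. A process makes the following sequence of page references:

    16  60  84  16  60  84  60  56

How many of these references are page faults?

16: miss, frames [16]
60: miss, frames [16, 60]
84: miss, frames [16, 60, 84]
16: hit
60: hit
84: hit
60: hit
56: miss, evict 84, frames [16, 60, 56]
Page faults: 4.

4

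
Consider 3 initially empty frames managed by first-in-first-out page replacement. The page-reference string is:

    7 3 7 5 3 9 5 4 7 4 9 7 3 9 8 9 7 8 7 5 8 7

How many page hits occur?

11

7 -> fault, frames {7}
3 -> fault, frames {7,3}
7 -> hit
5 -> fault, frames {7,3,5}
3 -> hit
9 -> fault, evict 7, frames {3,5,9}
5 -> hit
4 -> fault, evict 3, frames {5,9,4}
7 -> fault, evict 5, frames {9,4,7}
4 -> hit
9 -> hit
7 -> hit
3 -> fault, evict 9, frames {4,7,3}
9 -> fault, evict 4, frames {7,3,9}
8 -> fault, evict 7, frames {3,9,8}
9 -> hit
7 -> fault, evict 3, frames {9,8,7}
8 -> hit
7 -> hit
5 -> fault, evict 9, frames {8,7,5}
8 -> hit
7 -> hit
Hits: 11.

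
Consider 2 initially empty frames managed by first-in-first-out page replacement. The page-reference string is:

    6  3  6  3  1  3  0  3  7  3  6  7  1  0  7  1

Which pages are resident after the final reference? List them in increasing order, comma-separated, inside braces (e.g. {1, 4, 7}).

{1, 7}

6: fault, frames (6)
3: fault, frames (6 3)
6: hit
3: hit
1: fault, evict 6, frames (3 1)
3: hit
0: fault, evict 3, frames (1 0)
3: fault, evict 1, frames (0 3)
7: fault, evict 0, frames (3 7)
3: hit
6: fault, evict 3, frames (7 6)
7: hit
1: fault, evict 7, frames (6 1)
0: fault, evict 6, frames (1 0)
7: fault, evict 1, frames (0 7)
1: fault, evict 0, frames (7 1)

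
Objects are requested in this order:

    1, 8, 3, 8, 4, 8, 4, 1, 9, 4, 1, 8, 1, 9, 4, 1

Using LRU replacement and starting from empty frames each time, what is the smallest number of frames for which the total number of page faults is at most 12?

f=1: 16 faults
f=2: 12 faults
f=3: 9 faults
f=4: 5 faults
f=5: 5 faults
Smallest f with faults ≤ 12 is 2.

2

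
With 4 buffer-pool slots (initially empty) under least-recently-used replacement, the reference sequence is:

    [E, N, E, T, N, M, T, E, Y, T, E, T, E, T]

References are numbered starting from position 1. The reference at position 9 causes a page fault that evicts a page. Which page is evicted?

N

pos 1: E -> miss, frames (E)
pos 2: N -> miss, frames (E N)
pos 3: E -> hit
pos 4: T -> miss, frames (N E T)
pos 5: N -> hit
pos 6: M -> miss, frames (E T N M)
pos 7: T -> hit
pos 8: E -> hit
pos 9: Y -> miss, evict N, frames (M T E Y)
At position 9, page N is evicted.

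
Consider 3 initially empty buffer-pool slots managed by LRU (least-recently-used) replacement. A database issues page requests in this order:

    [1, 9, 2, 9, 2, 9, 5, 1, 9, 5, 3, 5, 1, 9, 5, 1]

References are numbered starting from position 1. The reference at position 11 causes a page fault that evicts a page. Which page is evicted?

1

pos 1: 1: miss, frames {1}
pos 2: 9: miss, frames {1,9}
pos 3: 2: miss, frames {1,9,2}
pos 4: 9: hit
pos 5: 2: hit
pos 6: 9: hit
pos 7: 5: miss, evict 1, frames {2,9,5}
pos 8: 1: miss, evict 2, frames {9,5,1}
pos 9: 9: hit
pos 10: 5: hit
pos 11: 3: miss, evict 1, frames {9,5,3}
At position 11, page 1 is evicted.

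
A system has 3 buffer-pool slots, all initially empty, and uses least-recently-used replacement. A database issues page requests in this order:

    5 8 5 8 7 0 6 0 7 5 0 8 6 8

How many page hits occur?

6

5: miss, frames [5]
8: miss, frames [5, 8]
5: hit
8: hit
7: miss, frames [5, 8, 7]
0: miss, evict 5, frames [8, 7, 0]
6: miss, evict 8, frames [7, 0, 6]
0: hit
7: hit
5: miss, evict 6, frames [0, 7, 5]
0: hit
8: miss, evict 7, frames [5, 0, 8]
6: miss, evict 5, frames [0, 8, 6]
8: hit
Hits: 6.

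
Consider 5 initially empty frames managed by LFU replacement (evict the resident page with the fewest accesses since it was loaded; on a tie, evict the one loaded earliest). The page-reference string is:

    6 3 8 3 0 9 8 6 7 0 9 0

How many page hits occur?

4

6: miss, frames {6}
3: miss, frames {6,3}
8: miss, frames {6,3,8}
3: hit
0: miss, frames {6,3,8,0}
9: miss, frames {6,3,8,0,9}
8: hit
6: hit
7: miss, evict 0, frames {6,3,8,9,7}
0: miss, evict 9, frames {6,3,8,7,0}
9: miss, evict 7, frames {6,3,8,0,9}
0: hit
Hits: 4.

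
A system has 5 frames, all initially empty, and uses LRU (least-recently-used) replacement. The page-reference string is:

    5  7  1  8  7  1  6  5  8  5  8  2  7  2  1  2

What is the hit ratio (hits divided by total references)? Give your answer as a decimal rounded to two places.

5: fault, frames [5]
7: fault, frames [5, 7]
1: fault, frames [5, 7, 1]
8: fault, frames [5, 7, 1, 8]
7: hit
1: hit
6: fault, frames [5, 8, 7, 1, 6]
5: hit
8: hit
5: hit
8: hit
2: fault, evict 7, frames [1, 6, 5, 8, 2]
7: fault, evict 1, frames [6, 5, 8, 2, 7]
2: hit
1: fault, evict 6, frames [5, 8, 7, 2, 1]
2: hit
Hits: 8 of 16 references → 8/16 = 0.5000.

0.50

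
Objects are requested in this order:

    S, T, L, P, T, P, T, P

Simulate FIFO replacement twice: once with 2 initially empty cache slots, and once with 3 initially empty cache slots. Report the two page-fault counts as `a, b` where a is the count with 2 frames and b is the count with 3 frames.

5, 4

2 frames: F F F F F . . . → 5 faults.
3 frames: F F F F . . . . → 4 faults.
4 < 5: adding a frame reduced faults, as is typical.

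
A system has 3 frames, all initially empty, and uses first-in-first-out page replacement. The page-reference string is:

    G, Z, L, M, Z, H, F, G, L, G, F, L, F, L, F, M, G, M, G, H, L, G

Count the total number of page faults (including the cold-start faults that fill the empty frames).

G → fault, frames (G)
Z → fault, frames (G Z)
L → fault, frames (G Z L)
M → fault, evict G, frames (Z L M)
Z → hit
H → fault, evict Z, frames (L M H)
F → fault, evict L, frames (M H F)
G → fault, evict M, frames (H F G)
L → fault, evict H, frames (F G L)
G → hit
F → hit
L → hit
F → hit
L → hit
F → hit
M → fault, evict F, frames (G L M)
G → hit
M → hit
G → hit
H → fault, evict G, frames (L M H)
L → hit
G → fault, evict L, frames (M H G)
Page faults: 11.

11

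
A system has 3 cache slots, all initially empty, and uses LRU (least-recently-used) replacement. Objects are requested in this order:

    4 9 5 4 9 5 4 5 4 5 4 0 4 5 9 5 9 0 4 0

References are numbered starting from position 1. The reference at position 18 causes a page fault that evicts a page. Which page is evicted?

4

pos 1: 4 → miss, frames [4]
pos 2: 9 → miss, frames [4, 9]
pos 3: 5 → miss, frames [4, 9, 5]
pos 4: 4 → hit
pos 5: 9 → hit
pos 6: 5 → hit
pos 7: 4 → hit
pos 8: 5 → hit
pos 9: 4 → hit
pos 10: 5 → hit
pos 11: 4 → hit
pos 12: 0 → miss, evict 9, frames [5, 4, 0]
pos 13: 4 → hit
pos 14: 5 → hit
pos 15: 9 → miss, evict 0, frames [4, 5, 9]
pos 16: 5 → hit
pos 17: 9 → hit
pos 18: 0 → miss, evict 4, frames [5, 9, 0]
At position 18, page 4 is evicted.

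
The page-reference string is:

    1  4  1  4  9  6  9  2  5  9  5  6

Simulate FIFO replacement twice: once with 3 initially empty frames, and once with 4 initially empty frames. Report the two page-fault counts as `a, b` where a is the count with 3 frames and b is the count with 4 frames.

8, 6

3 frames: F F . . F F . F F F . F → 8 faults.
4 frames: F F . . F F . F F . . . → 6 faults.
6 < 8: adding a frame reduced faults, as is typical.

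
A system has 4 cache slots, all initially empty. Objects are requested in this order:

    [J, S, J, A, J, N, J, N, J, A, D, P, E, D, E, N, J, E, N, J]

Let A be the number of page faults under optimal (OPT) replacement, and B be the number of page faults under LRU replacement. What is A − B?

-2

Under OPT: F F . F . F . . . . F F F . . . . . . . → 7 faults.
Under LRU: F F . F . F . . . . F F F . . F F . . . → 9 faults.
A − B = 7 − 9 = -2.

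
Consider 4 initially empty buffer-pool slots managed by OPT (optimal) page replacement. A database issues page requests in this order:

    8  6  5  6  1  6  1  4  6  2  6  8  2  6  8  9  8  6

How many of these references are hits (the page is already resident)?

11

8 -> miss, frames (8)
6 -> miss, frames (8 6)
5 -> miss, frames (8 6 5)
6 -> hit
1 -> miss, frames (8 6 5 1)
6 -> hit
1 -> hit
4 -> miss, evict 1, frames (8 6 5 4)
6 -> hit
2 -> miss, evict 4, frames (8 6 5 2)
6 -> hit
8 -> hit
2 -> hit
6 -> hit
8 -> hit
9 -> miss, evict 2, frames (8 6 5 9)
8 -> hit
6 -> hit
Hits: 11.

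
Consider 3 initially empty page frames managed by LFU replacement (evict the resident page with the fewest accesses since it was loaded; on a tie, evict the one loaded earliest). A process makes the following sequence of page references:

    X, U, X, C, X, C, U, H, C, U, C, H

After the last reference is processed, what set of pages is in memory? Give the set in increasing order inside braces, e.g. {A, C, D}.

X: miss, frames {X}
U: miss, frames {X,U}
X: hit
C: miss, frames {X,U,C}
X: hit
C: hit
U: hit
H: miss, evict U, frames {X,C,H}
C: hit
U: miss, evict H, frames {X,C,U}
C: hit
H: miss, evict U, frames {X,C,H}

{C, H, X}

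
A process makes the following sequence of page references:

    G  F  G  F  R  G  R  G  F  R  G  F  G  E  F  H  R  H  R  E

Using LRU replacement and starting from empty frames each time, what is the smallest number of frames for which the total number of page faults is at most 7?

f=1: 20 faults
f=2: 13 faults
f=3: 7 faults
f=4: 6 faults
f=5: 5 faults
Smallest f with faults ≤ 7 is 3.

3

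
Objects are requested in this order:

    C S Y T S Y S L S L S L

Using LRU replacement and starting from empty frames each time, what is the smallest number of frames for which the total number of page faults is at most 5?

3

f=1: 12 faults
f=2: 7 faults
f=3: 5 faults
f=4: 5 faults
f=5: 5 faults
Smallest f with faults ≤ 5 is 3.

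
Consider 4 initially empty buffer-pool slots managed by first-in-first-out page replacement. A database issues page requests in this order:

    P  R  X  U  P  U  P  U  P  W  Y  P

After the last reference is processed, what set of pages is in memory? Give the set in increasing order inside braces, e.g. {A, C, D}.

{P, U, W, Y}

P -> miss, frames (P)
R -> miss, frames (P R)
X -> miss, frames (P R X)
U -> miss, frames (P R X U)
P -> hit
U -> hit
P -> hit
U -> hit
P -> hit
W -> miss, evict P, frames (R X U W)
Y -> miss, evict R, frames (X U W Y)
P -> miss, evict X, frames (U W Y P)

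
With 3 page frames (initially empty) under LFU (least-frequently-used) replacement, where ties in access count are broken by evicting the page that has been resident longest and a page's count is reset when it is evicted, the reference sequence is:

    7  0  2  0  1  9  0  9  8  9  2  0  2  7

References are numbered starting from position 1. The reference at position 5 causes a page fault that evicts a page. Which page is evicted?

7

pos 1: 7 -> fault, frames (7)
pos 2: 0 -> fault, frames (7 0)
pos 3: 2 -> fault, frames (7 0 2)
pos 4: 0 -> hit
pos 5: 1 -> fault, evict 7, frames (0 2 1)
At position 5, page 7 is evicted.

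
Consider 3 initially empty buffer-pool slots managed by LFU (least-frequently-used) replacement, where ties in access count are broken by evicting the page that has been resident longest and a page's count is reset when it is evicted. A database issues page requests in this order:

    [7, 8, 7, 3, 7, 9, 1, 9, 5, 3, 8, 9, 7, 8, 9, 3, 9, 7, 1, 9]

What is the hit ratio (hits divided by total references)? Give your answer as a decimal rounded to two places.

7: fault, frames {7}
8: fault, frames {7,8}
7: hit
3: fault, frames {7,8,3}
7: hit
9: fault, evict 8, frames {7,3,9}
1: fault, evict 3, frames {7,9,1}
9: hit
5: fault, evict 1, frames {7,9,5}
3: fault, evict 5, frames {7,9,3}
8: fault, evict 3, frames {7,9,8}
9: hit
7: hit
8: hit
9: hit
3: fault, evict 8, frames {7,9,3}
9: hit
7: hit
1: fault, evict 3, frames {7,9,1}
9: hit
Hits: 10 of 20 references → 10/20 = 0.5000.

0.50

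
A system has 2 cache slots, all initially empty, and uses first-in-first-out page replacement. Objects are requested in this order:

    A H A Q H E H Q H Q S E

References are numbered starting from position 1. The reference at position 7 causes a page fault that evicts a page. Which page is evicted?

Q

pos 1: A -> miss, frames {A}
pos 2: H -> miss, frames {A,H}
pos 3: A -> hit
pos 4: Q -> miss, evict A, frames {H,Q}
pos 5: H -> hit
pos 6: E -> miss, evict H, frames {Q,E}
pos 7: H -> miss, evict Q, frames {E,H}
At position 7, page Q is evicted.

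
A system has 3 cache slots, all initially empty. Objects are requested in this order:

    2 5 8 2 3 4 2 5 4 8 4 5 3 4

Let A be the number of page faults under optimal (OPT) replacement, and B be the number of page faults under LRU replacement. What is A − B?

Under OPT: F F F . F F . . . F . . F . → 7 faults.
Under LRU: F F F . F F . F . F . . F . → 8 faults.
A − B = 7 − 8 = -1.

-1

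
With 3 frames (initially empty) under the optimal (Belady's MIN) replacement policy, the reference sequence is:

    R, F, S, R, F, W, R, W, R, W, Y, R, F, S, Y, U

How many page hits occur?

9

R -> miss, frames {R}
F -> miss, frames {R,F}
S -> miss, frames {R,F,S}
R -> hit
F -> hit
W -> miss, evict S, frames {R,F,W}
R -> hit
W -> hit
R -> hit
W -> hit
Y -> miss, evict W, frames {R,F,Y}
R -> hit
F -> hit
S -> miss, evict F, frames {R,Y,S}
Y -> hit
U -> miss, evict S, frames {R,Y,U}
Hits: 9.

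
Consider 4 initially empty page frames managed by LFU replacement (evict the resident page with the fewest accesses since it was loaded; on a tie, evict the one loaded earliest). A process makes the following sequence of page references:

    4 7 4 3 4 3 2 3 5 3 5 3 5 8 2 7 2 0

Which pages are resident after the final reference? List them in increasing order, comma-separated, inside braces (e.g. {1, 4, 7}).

{0, 3, 4, 5}

4 -> fault, frames (4)
7 -> fault, frames (4 7)
4 -> hit
3 -> fault, frames (4 7 3)
4 -> hit
3 -> hit
2 -> fault, frames (4 7 3 2)
3 -> hit
5 -> fault, evict 7, frames (4 3 2 5)
3 -> hit
5 -> hit
3 -> hit
5 -> hit
8 -> fault, evict 2, frames (4 3 5 8)
2 -> fault, evict 8, frames (4 3 5 2)
7 -> fault, evict 2, frames (4 3 5 7)
2 -> fault, evict 7, frames (4 3 5 2)
0 -> fault, evict 2, frames (4 3 5 0)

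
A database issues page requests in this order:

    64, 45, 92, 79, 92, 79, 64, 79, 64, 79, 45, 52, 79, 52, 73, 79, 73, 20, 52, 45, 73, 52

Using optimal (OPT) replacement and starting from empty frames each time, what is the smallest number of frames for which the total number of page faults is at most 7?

4

f=1: 22 faults
f=2: 12 faults
f=3: 9 faults
f=4: 7 faults
f=5: 7 faults
f=6: 7 faults
f=7: 7 faults
Smallest f with faults ≤ 7 is 4.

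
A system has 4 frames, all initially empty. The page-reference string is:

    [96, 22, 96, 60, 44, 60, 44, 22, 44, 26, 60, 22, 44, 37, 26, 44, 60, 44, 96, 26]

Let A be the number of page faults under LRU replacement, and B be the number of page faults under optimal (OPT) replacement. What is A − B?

Under LRU: F F . F F . . . . F . . . F F . F . F . → 9 faults.
Under OPT: F F . F F . . . . F . . . F . . . . F . → 7 faults.
A − B = 9 − 7 = 2.

2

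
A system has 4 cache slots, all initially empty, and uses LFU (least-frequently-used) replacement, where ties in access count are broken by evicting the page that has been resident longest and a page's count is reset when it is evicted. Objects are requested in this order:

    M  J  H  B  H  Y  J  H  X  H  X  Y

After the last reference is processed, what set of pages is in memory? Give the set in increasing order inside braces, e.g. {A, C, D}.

{H, J, X, Y}

M -> fault, frames [M]
J -> fault, frames [M, J]
H -> fault, frames [M, J, H]
B -> fault, frames [M, J, H, B]
H -> hit
Y -> fault, evict M, frames [J, H, B, Y]
J -> hit
H -> hit
X -> fault, evict B, frames [J, H, Y, X]
H -> hit
X -> hit
Y -> hit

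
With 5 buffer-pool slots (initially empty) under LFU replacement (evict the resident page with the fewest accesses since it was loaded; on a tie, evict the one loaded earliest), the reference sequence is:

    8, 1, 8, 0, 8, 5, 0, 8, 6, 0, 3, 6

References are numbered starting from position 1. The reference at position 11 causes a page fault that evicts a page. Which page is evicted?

pos 1: 8 -> miss, frames [8]
pos 2: 1 -> miss, frames [8, 1]
pos 3: 8 -> hit
pos 4: 0 -> miss, frames [8, 1, 0]
pos 5: 8 -> hit
pos 6: 5 -> miss, frames [8, 1, 0, 5]
pos 7: 0 -> hit
pos 8: 8 -> hit
pos 9: 6 -> miss, frames [8, 1, 0, 5, 6]
pos 10: 0 -> hit
pos 11: 3 -> miss, evict 1, frames [8, 0, 5, 6, 3]
At position 11, page 1 is evicted.

1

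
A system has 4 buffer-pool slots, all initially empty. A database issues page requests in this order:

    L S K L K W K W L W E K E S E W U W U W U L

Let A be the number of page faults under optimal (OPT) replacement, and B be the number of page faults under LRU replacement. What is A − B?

-1

Under OPT: F F F . . F . . . . F . . . . . F . . . . F → 7 faults.
Under LRU: F F F . . F . . . . F . . F . . F . . . . F → 8 faults.
A − B = 7 − 8 = -1.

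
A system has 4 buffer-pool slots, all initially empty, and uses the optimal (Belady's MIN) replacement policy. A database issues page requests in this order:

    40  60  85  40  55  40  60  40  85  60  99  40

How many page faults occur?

5

40 → miss, frames [40]
60 → miss, frames [40, 60]
85 → miss, frames [40, 60, 85]
40 → hit
55 → miss, frames [40, 60, 85, 55]
40 → hit
60 → hit
40 → hit
85 → hit
60 → hit
99 → miss, evict 55, frames [40, 60, 85, 99]
40 → hit
Page faults: 5.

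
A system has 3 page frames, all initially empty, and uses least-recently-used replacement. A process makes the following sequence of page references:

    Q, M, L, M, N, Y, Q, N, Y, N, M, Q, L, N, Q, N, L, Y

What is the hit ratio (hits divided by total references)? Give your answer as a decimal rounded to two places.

0.39

Q -> fault, frames (Q)
M -> fault, frames (Q M)
L -> fault, frames (Q M L)
M -> hit
N -> fault, evict Q, frames (L M N)
Y -> fault, evict L, frames (M N Y)
Q -> fault, evict M, frames (N Y Q)
N -> hit
Y -> hit
N -> hit
M -> fault, evict Q, frames (Y N M)
Q -> fault, evict Y, frames (N M Q)
L -> fault, evict N, frames (M Q L)
N -> fault, evict M, frames (Q L N)
Q -> hit
N -> hit
L -> hit
Y -> fault, evict Q, frames (N L Y)
Hits: 7 of 18 references → 7/18 = 0.3889.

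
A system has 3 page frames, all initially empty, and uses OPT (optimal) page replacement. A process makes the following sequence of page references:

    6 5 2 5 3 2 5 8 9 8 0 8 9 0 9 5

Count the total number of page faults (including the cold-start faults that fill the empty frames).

8

6: fault, frames {6}
5: fault, frames {6,5}
2: fault, frames {6,5,2}
5: hit
3: fault, evict 6, frames {5,2,3}
2: hit
5: hit
8: fault, evict 3, frames {5,2,8}
9: fault, evict 2, frames {5,8,9}
8: hit
0: fault, evict 5, frames {8,9,0}
8: hit
9: hit
0: hit
9: hit
5: fault, evict 0, frames {8,9,5}
Page faults: 8.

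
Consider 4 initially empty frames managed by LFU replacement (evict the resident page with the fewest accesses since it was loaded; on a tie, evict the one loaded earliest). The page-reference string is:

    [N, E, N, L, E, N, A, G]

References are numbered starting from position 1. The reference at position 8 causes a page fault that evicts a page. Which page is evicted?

pos 1: N -> miss, frames [N]
pos 2: E -> miss, frames [N, E]
pos 3: N -> hit
pos 4: L -> miss, frames [N, E, L]
pos 5: E -> hit
pos 6: N -> hit
pos 7: A -> miss, frames [N, E, L, A]
pos 8: G -> miss, evict L, frames [N, E, A, G]
At position 8, page L is evicted.

L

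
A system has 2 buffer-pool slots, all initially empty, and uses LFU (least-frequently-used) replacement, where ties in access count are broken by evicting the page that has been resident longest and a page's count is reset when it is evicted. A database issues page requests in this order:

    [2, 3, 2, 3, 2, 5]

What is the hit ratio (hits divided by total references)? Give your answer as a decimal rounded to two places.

0.50

2 → miss, frames {2}
3 → miss, frames {2,3}
2 → hit
3 → hit
2 → hit
5 → miss, evict 3, frames {2,5}
Hits: 3 of 6 references → 3/6 = 0.5000.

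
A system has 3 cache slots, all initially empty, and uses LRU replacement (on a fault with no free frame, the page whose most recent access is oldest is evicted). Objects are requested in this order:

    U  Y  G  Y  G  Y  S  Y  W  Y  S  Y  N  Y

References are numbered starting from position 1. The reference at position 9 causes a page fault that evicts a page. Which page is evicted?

G

pos 1: U -> miss, frames [U]
pos 2: Y -> miss, frames [U, Y]
pos 3: G -> miss, frames [U, Y, G]
pos 4: Y -> hit
pos 5: G -> hit
pos 6: Y -> hit
pos 7: S -> miss, evict U, frames [G, Y, S]
pos 8: Y -> hit
pos 9: W -> miss, evict G, frames [S, Y, W]
At position 9, page G is evicted.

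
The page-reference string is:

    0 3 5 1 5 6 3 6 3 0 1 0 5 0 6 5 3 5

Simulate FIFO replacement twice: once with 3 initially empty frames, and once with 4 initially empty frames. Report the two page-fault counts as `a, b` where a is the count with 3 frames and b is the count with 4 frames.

11, 8

3 frames: F F F F . F F . . F F . F . F . F . → 11 faults.
4 frames: F F F F . F . . . F . . . . . . F F → 8 faults.
8 < 11: adding a frame reduced faults, as is typical.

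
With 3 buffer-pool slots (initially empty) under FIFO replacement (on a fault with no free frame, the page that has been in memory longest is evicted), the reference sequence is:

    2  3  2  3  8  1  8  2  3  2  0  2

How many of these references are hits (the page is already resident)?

5

2 -> fault, frames (2)
3 -> fault, frames (2 3)
2 -> hit
3 -> hit
8 -> fault, frames (2 3 8)
1 -> fault, evict 2, frames (3 8 1)
8 -> hit
2 -> fault, evict 3, frames (8 1 2)
3 -> fault, evict 8, frames (1 2 3)
2 -> hit
0 -> fault, evict 1, frames (2 3 0)
2 -> hit
Hits: 5.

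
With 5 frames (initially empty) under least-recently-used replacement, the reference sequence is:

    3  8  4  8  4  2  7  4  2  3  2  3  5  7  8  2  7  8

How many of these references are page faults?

7

3 -> miss, frames [3]
8 -> miss, frames [3, 8]
4 -> miss, frames [3, 8, 4]
8 -> hit
4 -> hit
2 -> miss, frames [3, 8, 4, 2]
7 -> miss, frames [3, 8, 4, 2, 7]
4 -> hit
2 -> hit
3 -> hit
2 -> hit
3 -> hit
5 -> miss, evict 8, frames [7, 4, 2, 3, 5]
7 -> hit
8 -> miss, evict 4, frames [2, 3, 5, 7, 8]
2 -> hit
7 -> hit
8 -> hit
Page faults: 7.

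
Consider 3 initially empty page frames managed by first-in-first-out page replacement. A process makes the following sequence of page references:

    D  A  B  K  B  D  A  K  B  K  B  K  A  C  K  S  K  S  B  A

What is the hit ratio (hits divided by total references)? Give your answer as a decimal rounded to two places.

D: fault, frames {D}
A: fault, frames {D,A}
B: fault, frames {D,A,B}
K: fault, evict D, frames {A,B,K}
B: hit
D: fault, evict A, frames {B,K,D}
A: fault, evict B, frames {K,D,A}
K: hit
B: fault, evict K, frames {D,A,B}
K: fault, evict D, frames {A,B,K}
B: hit
K: hit
A: hit
C: fault, evict A, frames {B,K,C}
K: hit
S: fault, evict B, frames {K,C,S}
K: hit
S: hit
B: fault, evict K, frames {C,S,B}
A: fault, evict C, frames {S,B,A}
Hits: 8 of 20 references → 8/20 = 0.4000.

0.40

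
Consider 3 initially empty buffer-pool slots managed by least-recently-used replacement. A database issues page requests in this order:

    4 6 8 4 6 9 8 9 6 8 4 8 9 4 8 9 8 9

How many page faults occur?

7

4 → fault, frames (4)
6 → fault, frames (4 6)
8 → fault, frames (4 6 8)
4 → hit
6 → hit
9 → fault, evict 8, frames (4 6 9)
8 → fault, evict 4, frames (6 9 8)
9 → hit
6 → hit
8 → hit
4 → fault, evict 9, frames (6 8 4)
8 → hit
9 → fault, evict 6, frames (4 8 9)
4 → hit
8 → hit
9 → hit
8 → hit
9 → hit
Page faults: 7.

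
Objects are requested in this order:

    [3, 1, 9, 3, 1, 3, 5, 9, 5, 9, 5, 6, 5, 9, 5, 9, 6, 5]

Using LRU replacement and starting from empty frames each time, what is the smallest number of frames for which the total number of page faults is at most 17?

2

f=1: 18 faults
f=2: 11 faults
f=3: 6 faults
f=4: 5 faults
f=5: 5 faults
Smallest f with faults ≤ 17 is 2.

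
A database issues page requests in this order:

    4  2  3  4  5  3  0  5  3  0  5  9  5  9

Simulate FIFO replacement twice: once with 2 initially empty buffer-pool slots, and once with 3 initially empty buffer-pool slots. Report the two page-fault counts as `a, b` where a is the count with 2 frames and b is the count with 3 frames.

2 frames: F F F F F F F F F F F F . . → 12 faults.
3 frames: F F F . F . F . . . . F . . → 6 faults.
6 < 12: adding a frame reduced faults, as is typical.

12, 6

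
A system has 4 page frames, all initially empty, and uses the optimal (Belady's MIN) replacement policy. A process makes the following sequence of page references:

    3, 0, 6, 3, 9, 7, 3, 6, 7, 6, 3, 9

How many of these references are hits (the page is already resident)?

7

3 -> fault, frames (3)
0 -> fault, frames (3 0)
6 -> fault, frames (3 0 6)
3 -> hit
9 -> fault, frames (3 0 6 9)
7 -> fault, evict 0, frames (3 6 9 7)
3 -> hit
6 -> hit
7 -> hit
6 -> hit
3 -> hit
9 -> hit
Hits: 7.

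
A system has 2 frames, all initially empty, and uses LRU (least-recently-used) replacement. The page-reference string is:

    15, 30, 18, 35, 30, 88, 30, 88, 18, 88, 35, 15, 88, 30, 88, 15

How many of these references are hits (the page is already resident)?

4

15 → miss, frames (15)
30 → miss, frames (15 30)
18 → miss, evict 15, frames (30 18)
35 → miss, evict 30, frames (18 35)
30 → miss, evict 18, frames (35 30)
88 → miss, evict 35, frames (30 88)
30 → hit
88 → hit
18 → miss, evict 30, frames (88 18)
88 → hit
35 → miss, evict 18, frames (88 35)
15 → miss, evict 88, frames (35 15)
88 → miss, evict 35, frames (15 88)
30 → miss, evict 15, frames (88 30)
88 → hit
15 → miss, evict 30, frames (88 15)
Hits: 4.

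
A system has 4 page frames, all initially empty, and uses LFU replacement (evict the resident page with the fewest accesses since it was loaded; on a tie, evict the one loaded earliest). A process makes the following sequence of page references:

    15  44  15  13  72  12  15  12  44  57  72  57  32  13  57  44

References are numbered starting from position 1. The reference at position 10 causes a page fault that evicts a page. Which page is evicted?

72

pos 1: 15 -> fault, frames {15}
pos 2: 44 -> fault, frames {15,44}
pos 3: 15 -> hit
pos 4: 13 -> fault, frames {15,44,13}
pos 5: 72 -> fault, frames {15,44,13,72}
pos 6: 12 -> fault, evict 44, frames {15,13,72,12}
pos 7: 15 -> hit
pos 8: 12 -> hit
pos 9: 44 -> fault, evict 13, frames {15,72,12,44}
pos 10: 57 -> fault, evict 72, frames {15,12,44,57}
At position 10, page 72 is evicted.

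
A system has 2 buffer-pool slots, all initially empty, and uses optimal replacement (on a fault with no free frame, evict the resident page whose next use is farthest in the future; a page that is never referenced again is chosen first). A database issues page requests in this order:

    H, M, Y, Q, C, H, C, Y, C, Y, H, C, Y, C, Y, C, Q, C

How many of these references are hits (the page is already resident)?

9

H: miss, frames [H]
M: miss, frames [H, M]
Y: miss, evict M, frames [H, Y]
Q: miss, evict Y, frames [H, Q]
C: miss, evict Q, frames [H, C]
H: hit
C: hit
Y: miss, evict H, frames [C, Y]
C: hit
Y: hit
H: miss, evict Y, frames [C, H]
C: hit
Y: miss, evict H, frames [C, Y]
C: hit
Y: hit
C: hit
Q: miss, evict Y, frames [C, Q]
C: hit
Hits: 9.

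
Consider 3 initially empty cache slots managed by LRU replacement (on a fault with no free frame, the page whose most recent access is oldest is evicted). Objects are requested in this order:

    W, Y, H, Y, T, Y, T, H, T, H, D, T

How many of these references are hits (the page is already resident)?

W -> miss, frames {W}
Y -> miss, frames {W,Y}
H -> miss, frames {W,Y,H}
Y -> hit
T -> miss, evict W, frames {H,Y,T}
Y -> hit
T -> hit
H -> hit
T -> hit
H -> hit
D -> miss, evict Y, frames {T,H,D}
T -> hit
Hits: 7.

7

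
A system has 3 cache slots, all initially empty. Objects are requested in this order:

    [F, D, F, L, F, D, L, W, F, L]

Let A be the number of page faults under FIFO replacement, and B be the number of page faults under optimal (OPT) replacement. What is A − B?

Under FIFO: F F . F . . . F F . → 5 faults.
Under OPT: F F . F . . . F . . → 4 faults.
A − B = 5 − 4 = 1.

1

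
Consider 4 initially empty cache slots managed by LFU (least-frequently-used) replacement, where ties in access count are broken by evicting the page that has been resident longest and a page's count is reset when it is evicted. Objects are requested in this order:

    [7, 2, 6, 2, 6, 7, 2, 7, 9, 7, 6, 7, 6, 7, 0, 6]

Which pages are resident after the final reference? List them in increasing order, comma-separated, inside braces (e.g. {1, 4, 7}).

{0, 2, 6, 7}

7 → miss, frames {7}
2 → miss, frames {7,2}
6 → miss, frames {7,2,6}
2 → hit
6 → hit
7 → hit
2 → hit
7 → hit
9 → miss, frames {7,2,6,9}
7 → hit
6 → hit
7 → hit
6 → hit
7 → hit
0 → miss, evict 9, frames {7,2,6,0}
6 → hit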